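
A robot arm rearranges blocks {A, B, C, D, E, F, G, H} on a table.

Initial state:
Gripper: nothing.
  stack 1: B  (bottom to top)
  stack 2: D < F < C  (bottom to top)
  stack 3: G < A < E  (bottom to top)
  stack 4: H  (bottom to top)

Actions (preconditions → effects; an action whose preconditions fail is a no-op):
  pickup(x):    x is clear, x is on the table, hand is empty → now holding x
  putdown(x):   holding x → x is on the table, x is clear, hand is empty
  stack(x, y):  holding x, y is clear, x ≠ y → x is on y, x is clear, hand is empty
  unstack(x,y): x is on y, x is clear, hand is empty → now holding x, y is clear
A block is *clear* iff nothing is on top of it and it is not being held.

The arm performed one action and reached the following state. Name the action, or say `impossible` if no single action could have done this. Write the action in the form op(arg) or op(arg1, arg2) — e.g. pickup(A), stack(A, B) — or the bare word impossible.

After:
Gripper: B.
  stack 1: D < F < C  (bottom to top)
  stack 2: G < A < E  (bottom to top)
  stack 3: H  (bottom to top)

pickup(B)

target: towers=[D/F/C; G/A/E; H] holding=B
     unstack(E, A) → towers=[B; D/F/C; G/A; H] holding=E
         pickup(H) → towers=[B; D/F/C; G/A/E] holding=H
         pickup(B) → towers=[D/F/C; G/A/E; H] holding=B  ← match
     unstack(C, F) → towers=[B; D/F; G/A/E; H] holding=C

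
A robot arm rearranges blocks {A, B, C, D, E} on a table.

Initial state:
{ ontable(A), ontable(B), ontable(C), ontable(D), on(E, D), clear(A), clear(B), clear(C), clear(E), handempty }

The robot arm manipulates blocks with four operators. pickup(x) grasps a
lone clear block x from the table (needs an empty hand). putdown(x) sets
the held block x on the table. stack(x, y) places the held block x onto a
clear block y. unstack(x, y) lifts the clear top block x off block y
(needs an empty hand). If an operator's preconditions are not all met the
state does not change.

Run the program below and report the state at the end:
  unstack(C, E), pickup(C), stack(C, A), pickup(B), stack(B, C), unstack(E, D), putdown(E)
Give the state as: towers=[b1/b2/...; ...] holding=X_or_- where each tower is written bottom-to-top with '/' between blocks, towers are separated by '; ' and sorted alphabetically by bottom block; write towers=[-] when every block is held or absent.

step 1 (unstack(C, E)) [no-op]: towers=[A; B; C; D/E] holding=-
step 2 (pickup(C)): towers=[A; B; D/E] holding=C
step 3 (stack(C, A)): towers=[A/C; B; D/E] holding=-
step 4 (pickup(B)): towers=[A/C; D/E] holding=B
step 5 (stack(B, C)): towers=[A/C/B; D/E] holding=-
step 6 (unstack(E, D)): towers=[A/C/B; D] holding=E
step 7 (putdown(E)): towers=[A/C/B; D; E] holding=-

towers=[A/C/B; D; E] holding=-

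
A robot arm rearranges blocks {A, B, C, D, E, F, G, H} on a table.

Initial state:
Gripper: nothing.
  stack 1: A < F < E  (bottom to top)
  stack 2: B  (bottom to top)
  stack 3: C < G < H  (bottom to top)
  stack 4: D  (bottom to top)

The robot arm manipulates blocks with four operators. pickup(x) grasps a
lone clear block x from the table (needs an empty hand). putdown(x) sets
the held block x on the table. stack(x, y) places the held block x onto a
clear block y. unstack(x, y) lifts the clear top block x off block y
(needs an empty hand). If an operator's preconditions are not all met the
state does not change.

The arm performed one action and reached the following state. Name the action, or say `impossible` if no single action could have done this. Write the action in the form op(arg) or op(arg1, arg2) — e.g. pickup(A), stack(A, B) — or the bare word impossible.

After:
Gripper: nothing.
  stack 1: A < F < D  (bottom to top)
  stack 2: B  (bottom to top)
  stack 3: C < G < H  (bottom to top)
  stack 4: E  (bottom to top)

target: towers=[A/F/D; B; C/G/H; E] holding=-
     unstack(E, F) → towers=[A/F; B; C/G/H; D] holding=E
     unstack(H, G) → towers=[A/F/E; B; C/G; D] holding=H
         pickup(B) → towers=[A/F/E; C/G/H; D] holding=B
         pickup(D) → towers=[A/F/E; B; C/G/H] holding=D
none of the 4 applicable actions match → impossible

impossible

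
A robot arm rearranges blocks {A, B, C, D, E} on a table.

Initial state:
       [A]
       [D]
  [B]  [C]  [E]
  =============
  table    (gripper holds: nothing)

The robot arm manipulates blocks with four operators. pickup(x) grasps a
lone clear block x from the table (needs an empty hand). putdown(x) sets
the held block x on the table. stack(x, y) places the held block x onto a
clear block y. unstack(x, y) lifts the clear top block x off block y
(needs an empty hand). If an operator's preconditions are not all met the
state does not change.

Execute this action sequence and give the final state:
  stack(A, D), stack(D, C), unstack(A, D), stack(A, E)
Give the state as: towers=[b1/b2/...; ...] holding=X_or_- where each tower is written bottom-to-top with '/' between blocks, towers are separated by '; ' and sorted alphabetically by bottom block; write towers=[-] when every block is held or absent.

step 1 (stack(A, D)) [no-op]: towers=[B; C/D/A; E] holding=-
step 2 (stack(D, C)) [no-op]: towers=[B; C/D/A; E] holding=-
step 3 (unstack(A, D)): towers=[B; C/D; E] holding=A
step 4 (stack(A, E)): towers=[B; C/D; E/A] holding=-

towers=[B; C/D; E/A] holding=-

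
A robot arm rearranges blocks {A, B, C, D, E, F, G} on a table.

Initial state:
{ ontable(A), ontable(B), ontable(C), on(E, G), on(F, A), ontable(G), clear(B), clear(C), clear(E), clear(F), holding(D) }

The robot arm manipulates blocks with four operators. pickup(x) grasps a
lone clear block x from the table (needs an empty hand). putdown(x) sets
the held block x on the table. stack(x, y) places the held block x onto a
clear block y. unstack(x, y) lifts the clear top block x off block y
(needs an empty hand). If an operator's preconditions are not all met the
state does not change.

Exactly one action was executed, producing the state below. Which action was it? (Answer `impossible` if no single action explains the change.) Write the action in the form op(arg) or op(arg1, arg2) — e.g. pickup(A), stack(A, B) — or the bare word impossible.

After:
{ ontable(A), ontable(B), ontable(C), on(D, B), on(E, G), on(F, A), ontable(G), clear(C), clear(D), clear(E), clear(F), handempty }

stack(D, B)

target: towers=[A/F; B/D; C; G/E] holding=-
        putdown(D) → towers=[A/F; B; C; D; G/E] holding=-
       stack(D, B) → towers=[A/F; B/D; C; G/E] holding=-  ← match
       stack(D, F) → towers=[A/F/D; B; C; G/E] holding=-
       stack(D, E) → towers=[A/F; B; C; G/E/D] holding=-
       stack(D, C) → towers=[A/F; B; C/D; G/E] holding=-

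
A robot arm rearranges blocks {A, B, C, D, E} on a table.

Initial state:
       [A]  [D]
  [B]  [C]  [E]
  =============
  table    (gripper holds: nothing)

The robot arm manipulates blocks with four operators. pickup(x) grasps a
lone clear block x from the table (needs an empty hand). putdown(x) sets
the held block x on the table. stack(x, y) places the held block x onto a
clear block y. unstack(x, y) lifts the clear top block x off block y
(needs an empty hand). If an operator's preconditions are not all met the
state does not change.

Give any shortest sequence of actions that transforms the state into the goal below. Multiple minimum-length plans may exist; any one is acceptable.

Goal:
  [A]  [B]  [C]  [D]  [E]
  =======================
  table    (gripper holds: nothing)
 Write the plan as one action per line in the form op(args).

unstack(D, E)
putdown(D)
unstack(A, C)
putdown(A)

step 1 (unstack(D, E)): towers=[B; C/A; E] holding=D
step 2 (putdown(D)): towers=[B; C/A; D; E] holding=-
step 3 (unstack(A, C)): towers=[B; C; D; E] holding=A
step 4 (putdown(A)): towers=[A; B; C; D; E] holding=-
goal check: towers=[A; B; C; D; E] holding=- — reached (length 4, optimal by BFS)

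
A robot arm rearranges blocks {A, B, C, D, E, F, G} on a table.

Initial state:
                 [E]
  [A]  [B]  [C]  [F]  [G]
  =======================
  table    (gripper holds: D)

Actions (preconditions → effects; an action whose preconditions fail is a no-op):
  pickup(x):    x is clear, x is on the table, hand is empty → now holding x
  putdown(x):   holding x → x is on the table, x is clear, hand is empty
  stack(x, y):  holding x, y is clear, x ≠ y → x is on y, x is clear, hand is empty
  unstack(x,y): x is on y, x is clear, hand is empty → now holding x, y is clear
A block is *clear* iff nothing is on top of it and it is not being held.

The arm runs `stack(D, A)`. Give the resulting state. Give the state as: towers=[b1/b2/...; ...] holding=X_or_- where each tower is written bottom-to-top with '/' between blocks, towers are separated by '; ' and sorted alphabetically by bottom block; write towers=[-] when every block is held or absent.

before: towers=[A; B; C; F/E; G] holding=D
pre[stack(D, A)]: holding(D) yes, clear(A) yes, D≠A yes
all met → apply stack(D, A)
after:  towers=[A/D; B; C; F/E; G] holding=-

towers=[A/D; B; C; F/E; G] holding=-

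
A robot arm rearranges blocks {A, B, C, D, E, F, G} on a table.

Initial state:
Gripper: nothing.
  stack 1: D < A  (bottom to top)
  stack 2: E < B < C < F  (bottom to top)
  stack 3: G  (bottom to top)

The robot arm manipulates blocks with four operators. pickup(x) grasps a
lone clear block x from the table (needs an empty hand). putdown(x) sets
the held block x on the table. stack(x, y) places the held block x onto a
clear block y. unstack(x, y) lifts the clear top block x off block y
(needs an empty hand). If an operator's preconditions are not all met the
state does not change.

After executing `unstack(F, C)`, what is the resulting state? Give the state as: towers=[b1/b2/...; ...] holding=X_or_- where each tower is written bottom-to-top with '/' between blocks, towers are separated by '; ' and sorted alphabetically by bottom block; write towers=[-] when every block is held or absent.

before: towers=[D/A; E/B/C/F; G] holding=-
pre[unstack(F, C)]: on(F,C) ✓, clear(F) ✓, handempty ✓
all met → apply unstack(F, C)
after:  towers=[D/A; E/B/C; G] holding=F

towers=[D/A; E/B/C; G] holding=F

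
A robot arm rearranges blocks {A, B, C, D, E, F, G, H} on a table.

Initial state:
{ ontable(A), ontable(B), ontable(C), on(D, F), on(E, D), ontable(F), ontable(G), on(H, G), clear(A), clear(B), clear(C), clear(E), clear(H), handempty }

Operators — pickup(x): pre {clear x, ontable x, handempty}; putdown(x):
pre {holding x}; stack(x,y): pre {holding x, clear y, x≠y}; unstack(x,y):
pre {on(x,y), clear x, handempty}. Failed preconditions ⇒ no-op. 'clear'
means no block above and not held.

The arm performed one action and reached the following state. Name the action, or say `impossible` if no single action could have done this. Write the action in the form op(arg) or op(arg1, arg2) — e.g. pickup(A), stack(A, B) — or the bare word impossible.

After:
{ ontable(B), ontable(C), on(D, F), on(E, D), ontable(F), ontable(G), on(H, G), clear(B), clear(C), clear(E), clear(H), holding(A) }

target: towers=[B; C; F/D/E; G/H] holding=A
         pickup(A) → towers=[B; C; F/D/E; G/H] holding=A  ← match
     unstack(E, D) → towers=[A; B; C; F/D; G/H] holding=E
     unstack(H, G) → towers=[A; B; C; F/D/E; G] holding=H
         pickup(B) → towers=[A; C; F/D/E; G/H] holding=B
         pickup(C) → towers=[A; B; F/D/E; G/H] holding=C

pickup(A)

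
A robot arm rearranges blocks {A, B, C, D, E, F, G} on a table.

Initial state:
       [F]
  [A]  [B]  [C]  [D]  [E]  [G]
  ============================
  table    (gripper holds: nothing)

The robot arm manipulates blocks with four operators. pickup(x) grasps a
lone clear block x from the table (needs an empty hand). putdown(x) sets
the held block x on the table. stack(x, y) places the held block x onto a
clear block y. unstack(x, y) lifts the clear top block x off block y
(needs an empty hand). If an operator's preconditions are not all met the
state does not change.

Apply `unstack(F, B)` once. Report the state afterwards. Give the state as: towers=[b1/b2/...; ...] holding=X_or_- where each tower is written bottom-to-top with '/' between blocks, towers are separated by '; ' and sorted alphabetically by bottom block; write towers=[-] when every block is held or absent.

before: towers=[A; B/F; C; D; E; G] holding=-
pre[unstack(F, B)]: on(F,B) ✓, clear(F) ✓, handempty ✓
all met → apply unstack(F, B)
after:  towers=[A; B; C; D; E; G] holding=F

towers=[A; B; C; D; E; G] holding=F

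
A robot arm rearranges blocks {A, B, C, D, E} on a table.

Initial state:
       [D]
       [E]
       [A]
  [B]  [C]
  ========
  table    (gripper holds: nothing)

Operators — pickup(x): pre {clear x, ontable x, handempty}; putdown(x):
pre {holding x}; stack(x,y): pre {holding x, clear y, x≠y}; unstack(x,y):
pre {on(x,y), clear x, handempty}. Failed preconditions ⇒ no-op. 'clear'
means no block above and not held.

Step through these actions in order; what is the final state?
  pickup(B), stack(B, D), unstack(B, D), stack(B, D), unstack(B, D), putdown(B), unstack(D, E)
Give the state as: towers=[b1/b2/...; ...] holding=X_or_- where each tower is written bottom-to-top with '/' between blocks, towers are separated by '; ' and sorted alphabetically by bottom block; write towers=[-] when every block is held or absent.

towers=[B; C/A/E] holding=D

step 1 (pickup(B)): towers=[C/A/E/D] holding=B
step 2 (stack(B, D)): towers=[C/A/E/D/B] holding=-
step 3 (unstack(B, D)): towers=[C/A/E/D] holding=B
step 4 (stack(B, D)): towers=[C/A/E/D/B] holding=-
step 5 (unstack(B, D)): towers=[C/A/E/D] holding=B
step 6 (putdown(B)): towers=[B; C/A/E/D] holding=-
step 7 (unstack(D, E)): towers=[B; C/A/E] holding=D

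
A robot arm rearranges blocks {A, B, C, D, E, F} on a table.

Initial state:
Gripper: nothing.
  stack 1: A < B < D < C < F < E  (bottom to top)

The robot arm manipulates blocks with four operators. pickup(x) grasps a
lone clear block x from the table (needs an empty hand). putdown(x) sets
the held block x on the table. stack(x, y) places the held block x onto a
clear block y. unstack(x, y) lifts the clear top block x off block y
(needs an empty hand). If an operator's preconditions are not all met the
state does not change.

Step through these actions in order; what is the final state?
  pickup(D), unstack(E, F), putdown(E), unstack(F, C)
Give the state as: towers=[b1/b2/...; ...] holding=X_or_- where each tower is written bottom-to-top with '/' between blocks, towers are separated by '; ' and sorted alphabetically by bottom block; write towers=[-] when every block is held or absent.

step 1 (pickup(D)) [no-op]: towers=[A/B/D/C/F/E] holding=-
step 2 (unstack(E, F)): towers=[A/B/D/C/F] holding=E
step 3 (putdown(E)): towers=[A/B/D/C/F; E] holding=-
step 4 (unstack(F, C)): towers=[A/B/D/C; E] holding=F

towers=[A/B/D/C; E] holding=F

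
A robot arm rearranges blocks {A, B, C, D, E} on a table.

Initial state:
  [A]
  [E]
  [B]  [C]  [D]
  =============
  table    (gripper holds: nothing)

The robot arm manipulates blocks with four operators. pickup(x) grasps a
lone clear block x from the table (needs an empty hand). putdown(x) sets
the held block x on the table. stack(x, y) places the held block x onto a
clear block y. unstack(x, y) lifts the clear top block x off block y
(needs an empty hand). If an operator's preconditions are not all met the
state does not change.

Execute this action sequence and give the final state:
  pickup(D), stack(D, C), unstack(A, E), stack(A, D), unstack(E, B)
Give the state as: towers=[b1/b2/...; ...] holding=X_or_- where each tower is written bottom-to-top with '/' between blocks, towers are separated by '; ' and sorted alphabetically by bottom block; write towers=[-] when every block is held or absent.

step 1 (pickup(D)): towers=[B/E/A; C] holding=D
step 2 (stack(D, C)): towers=[B/E/A; C/D] holding=-
step 3 (unstack(A, E)): towers=[B/E; C/D] holding=A
step 4 (stack(A, D)): towers=[B/E; C/D/A] holding=-
step 5 (unstack(E, B)): towers=[B; C/D/A] holding=E

towers=[B; C/D/A] holding=E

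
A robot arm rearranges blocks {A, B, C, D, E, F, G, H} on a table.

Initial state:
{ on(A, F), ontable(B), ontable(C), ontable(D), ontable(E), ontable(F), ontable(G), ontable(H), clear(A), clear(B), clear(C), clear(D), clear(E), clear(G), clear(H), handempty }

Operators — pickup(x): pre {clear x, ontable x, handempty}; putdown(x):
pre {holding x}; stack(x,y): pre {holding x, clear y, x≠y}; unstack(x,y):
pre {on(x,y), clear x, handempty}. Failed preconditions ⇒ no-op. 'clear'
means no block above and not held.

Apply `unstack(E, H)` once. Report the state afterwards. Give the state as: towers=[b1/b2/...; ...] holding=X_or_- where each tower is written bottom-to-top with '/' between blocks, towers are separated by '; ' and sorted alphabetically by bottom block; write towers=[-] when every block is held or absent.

before: towers=[B; C; D; E; F/A; G; H] holding=-
pre[unstack(E, H)]: on(E,H) ✗, clear(E) ✓, handempty ✓
on(E,H) unmet → unstack(E, H) is a no-op
after:  towers=[B; C; D; E; F/A; G; H] holding=-

towers=[B; C; D; E; F/A; G; H] holding=-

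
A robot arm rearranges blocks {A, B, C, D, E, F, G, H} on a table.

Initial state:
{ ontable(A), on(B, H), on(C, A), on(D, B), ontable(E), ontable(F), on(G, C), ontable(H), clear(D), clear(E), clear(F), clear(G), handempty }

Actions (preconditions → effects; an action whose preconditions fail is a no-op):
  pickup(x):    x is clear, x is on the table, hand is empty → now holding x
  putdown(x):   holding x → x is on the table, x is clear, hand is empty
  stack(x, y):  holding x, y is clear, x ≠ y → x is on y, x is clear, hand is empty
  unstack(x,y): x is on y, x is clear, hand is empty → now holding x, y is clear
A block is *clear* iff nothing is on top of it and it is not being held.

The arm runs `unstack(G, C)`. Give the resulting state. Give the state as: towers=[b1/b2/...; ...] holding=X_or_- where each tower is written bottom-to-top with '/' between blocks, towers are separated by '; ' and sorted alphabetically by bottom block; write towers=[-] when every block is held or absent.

before: towers=[A/C/G; E; F; H/B/D] holding=-
pre[unstack(G, C)]: on(G,C) yes, clear(G) yes, handempty yes
all met → apply unstack(G, C)
after:  towers=[A/C; E; F; H/B/D] holding=G

towers=[A/C; E; F; H/B/D] holding=G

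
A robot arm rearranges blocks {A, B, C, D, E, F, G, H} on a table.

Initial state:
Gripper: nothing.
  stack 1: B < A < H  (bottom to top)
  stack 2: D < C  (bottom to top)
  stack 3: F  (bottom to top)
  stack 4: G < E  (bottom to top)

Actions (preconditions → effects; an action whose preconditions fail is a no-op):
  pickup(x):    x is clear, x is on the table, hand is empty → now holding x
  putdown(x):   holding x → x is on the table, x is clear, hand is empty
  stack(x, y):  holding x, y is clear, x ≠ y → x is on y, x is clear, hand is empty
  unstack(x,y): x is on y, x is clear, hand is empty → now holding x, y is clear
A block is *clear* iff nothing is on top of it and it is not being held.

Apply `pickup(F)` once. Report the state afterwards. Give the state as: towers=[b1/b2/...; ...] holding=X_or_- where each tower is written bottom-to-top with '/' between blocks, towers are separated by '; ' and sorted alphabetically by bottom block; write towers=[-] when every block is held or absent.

before: towers=[B/A/H; D/C; F; G/E] holding=-
pre[pickup(F)]: clear(F) yes, ontable(F) yes, handempty yes
all met → apply pickup(F)
after:  towers=[B/A/H; D/C; G/E] holding=F

towers=[B/A/H; D/C; G/E] holding=F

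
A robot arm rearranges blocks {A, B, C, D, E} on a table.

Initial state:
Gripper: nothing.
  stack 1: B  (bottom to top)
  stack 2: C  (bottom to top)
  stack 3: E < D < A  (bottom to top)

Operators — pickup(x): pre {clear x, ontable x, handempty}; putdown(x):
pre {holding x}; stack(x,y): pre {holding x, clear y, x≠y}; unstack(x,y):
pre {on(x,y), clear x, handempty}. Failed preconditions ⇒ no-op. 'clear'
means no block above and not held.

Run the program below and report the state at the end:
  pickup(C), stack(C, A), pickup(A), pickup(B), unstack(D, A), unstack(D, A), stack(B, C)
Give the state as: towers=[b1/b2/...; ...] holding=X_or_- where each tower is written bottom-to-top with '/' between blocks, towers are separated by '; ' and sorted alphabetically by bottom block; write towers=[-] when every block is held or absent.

step 1 (pickup(C)): towers=[B; E/D/A] holding=C
step 2 (stack(C, A)): towers=[B; E/D/A/C] holding=-
step 3 (pickup(A)) [no-op]: towers=[B; E/D/A/C] holding=-
step 4 (pickup(B)): towers=[E/D/A/C] holding=B
step 5 (unstack(D, A)) [no-op]: towers=[E/D/A/C] holding=B
step 6 (unstack(D, A)) [no-op]: towers=[E/D/A/C] holding=B
step 7 (stack(B, C)): towers=[E/D/A/C/B] holding=-

towers=[E/D/A/C/B] holding=-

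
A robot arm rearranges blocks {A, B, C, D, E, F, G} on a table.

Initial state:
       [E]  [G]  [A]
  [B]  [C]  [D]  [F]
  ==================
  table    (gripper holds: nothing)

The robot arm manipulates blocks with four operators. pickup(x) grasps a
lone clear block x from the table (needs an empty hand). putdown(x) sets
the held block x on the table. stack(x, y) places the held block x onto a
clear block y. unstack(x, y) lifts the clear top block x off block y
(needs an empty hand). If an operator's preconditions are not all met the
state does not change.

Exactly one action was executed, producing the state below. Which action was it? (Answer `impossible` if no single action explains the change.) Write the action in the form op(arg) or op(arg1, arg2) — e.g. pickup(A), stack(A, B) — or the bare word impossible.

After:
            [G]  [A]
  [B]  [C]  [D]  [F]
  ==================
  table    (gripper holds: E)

unstack(E, C)

target: towers=[B; C; D/G; F/A] holding=E
         pickup(B) → towers=[C/E; D/G; F/A] holding=B
     unstack(G, D) → towers=[B; C/E; D; F/A] holding=G
     unstack(A, F) → towers=[B; C/E; D/G; F] holding=A
     unstack(E, C) → towers=[B; C; D/G; F/A] holding=E  ← match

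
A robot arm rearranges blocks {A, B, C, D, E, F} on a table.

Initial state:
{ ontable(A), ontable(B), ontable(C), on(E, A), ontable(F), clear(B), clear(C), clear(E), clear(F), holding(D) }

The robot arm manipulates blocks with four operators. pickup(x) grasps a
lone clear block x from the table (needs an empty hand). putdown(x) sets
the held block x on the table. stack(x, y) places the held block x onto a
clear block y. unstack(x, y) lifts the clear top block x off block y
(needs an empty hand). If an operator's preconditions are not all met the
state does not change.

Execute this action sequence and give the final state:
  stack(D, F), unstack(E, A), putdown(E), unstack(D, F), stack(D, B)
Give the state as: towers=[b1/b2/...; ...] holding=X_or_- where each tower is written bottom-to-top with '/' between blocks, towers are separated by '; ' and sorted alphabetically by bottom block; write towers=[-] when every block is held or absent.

towers=[A; B/D; C; E; F] holding=-

step 1 (stack(D, F)): towers=[A/E; B; C; F/D] holding=-
step 2 (unstack(E, A)): towers=[A; B; C; F/D] holding=E
step 3 (putdown(E)): towers=[A; B; C; E; F/D] holding=-
step 4 (unstack(D, F)): towers=[A; B; C; E; F] holding=D
step 5 (stack(D, B)): towers=[A; B/D; C; E; F] holding=-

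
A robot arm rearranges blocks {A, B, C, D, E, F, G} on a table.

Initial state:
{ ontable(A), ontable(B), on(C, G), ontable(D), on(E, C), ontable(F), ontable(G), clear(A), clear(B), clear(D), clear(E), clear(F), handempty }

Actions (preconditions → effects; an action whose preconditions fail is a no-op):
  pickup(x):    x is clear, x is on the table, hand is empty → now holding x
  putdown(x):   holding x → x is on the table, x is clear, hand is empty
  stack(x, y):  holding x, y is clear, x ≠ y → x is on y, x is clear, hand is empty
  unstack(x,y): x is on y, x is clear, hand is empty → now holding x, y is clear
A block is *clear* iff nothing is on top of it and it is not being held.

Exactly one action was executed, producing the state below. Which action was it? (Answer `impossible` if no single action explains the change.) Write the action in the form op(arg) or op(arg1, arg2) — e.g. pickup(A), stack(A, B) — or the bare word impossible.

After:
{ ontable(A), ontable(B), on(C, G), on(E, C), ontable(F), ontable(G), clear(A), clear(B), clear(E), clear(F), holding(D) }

target: towers=[A; B; F; G/C/E] holding=D
         pickup(B) → towers=[A; D; F; G/C/E] holding=B
         pickup(F) → towers=[A; B; D; G/C/E] holding=F
         pickup(D) → towers=[A; B; F; G/C/E] holding=D  ← match
         pickup(A) → towers=[B; D; F; G/C/E] holding=A
     unstack(E, C) → towers=[A; B; D; F; G/C] holding=E

pickup(D)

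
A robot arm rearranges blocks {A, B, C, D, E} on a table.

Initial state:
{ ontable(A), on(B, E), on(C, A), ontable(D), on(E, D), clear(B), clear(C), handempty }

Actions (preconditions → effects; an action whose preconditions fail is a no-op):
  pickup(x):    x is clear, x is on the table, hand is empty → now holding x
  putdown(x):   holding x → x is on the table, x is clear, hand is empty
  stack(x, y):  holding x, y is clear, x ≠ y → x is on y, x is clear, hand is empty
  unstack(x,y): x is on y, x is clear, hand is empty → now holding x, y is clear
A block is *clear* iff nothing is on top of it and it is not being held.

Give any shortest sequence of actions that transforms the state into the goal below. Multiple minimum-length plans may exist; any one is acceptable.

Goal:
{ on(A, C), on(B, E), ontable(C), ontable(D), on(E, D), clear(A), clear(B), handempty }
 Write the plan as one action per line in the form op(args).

unstack(C, A)
putdown(C)
pickup(A)
stack(A, C)

step 1 (unstack(C, A)): towers=[A; D/E/B] holding=C
step 2 (putdown(C)): towers=[A; C; D/E/B] holding=-
step 3 (pickup(A)): towers=[C; D/E/B] holding=A
step 4 (stack(A, C)): towers=[C/A; D/E/B] holding=-
goal check: towers=[C/A; D/E/B] holding=- — reached (length 4, optimal by BFS)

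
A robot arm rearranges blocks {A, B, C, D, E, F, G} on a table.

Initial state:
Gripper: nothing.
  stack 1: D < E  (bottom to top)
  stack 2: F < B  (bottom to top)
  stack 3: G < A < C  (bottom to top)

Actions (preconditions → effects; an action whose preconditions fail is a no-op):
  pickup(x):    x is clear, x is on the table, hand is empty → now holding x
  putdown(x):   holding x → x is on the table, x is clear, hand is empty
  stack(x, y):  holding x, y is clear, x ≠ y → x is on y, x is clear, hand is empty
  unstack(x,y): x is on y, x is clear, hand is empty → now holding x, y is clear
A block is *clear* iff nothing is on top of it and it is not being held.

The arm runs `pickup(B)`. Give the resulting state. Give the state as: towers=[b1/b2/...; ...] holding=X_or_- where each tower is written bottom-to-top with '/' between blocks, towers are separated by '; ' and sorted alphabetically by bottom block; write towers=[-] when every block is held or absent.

before: towers=[D/E; F/B; G/A/C] holding=-
pre[pickup(B)]: clear(B) ✓, ontable(B) ✗, handempty ✓
ontable(B) unmet → pickup(B) is a no-op
after:  towers=[D/E; F/B; G/A/C] holding=-

towers=[D/E; F/B; G/A/C] holding=-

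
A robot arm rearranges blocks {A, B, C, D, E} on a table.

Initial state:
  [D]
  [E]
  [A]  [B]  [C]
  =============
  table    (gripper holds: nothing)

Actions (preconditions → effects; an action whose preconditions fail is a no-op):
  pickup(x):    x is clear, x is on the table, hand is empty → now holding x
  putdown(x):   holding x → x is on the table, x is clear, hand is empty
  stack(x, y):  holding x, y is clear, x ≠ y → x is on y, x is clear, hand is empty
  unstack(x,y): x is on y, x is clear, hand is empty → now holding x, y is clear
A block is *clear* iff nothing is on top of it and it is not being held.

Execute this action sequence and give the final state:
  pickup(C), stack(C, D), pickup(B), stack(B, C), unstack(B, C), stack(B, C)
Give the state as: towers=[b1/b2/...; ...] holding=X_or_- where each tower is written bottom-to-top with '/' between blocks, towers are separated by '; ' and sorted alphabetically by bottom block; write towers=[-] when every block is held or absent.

towers=[A/E/D/C/B] holding=-

step 1 (pickup(C)): towers=[A/E/D; B] holding=C
step 2 (stack(C, D)): towers=[A/E/D/C; B] holding=-
step 3 (pickup(B)): towers=[A/E/D/C] holding=B
step 4 (stack(B, C)): towers=[A/E/D/C/B] holding=-
step 5 (unstack(B, C)): towers=[A/E/D/C] holding=B
step 6 (stack(B, C)): towers=[A/E/D/C/B] holding=-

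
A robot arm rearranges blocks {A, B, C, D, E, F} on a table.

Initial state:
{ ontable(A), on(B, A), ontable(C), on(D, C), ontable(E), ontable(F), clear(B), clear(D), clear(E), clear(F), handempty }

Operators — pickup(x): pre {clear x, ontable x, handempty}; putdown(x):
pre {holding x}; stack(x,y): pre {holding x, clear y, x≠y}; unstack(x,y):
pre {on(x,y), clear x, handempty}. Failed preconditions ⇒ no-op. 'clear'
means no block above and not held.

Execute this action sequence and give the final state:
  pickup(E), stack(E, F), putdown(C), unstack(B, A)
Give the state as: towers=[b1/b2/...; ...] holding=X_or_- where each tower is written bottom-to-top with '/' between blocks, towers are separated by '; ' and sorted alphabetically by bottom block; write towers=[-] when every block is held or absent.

towers=[A; C/D; F/E] holding=B

step 1 (pickup(E)): towers=[A/B; C/D; F] holding=E
step 2 (stack(E, F)): towers=[A/B; C/D; F/E] holding=-
step 3 (putdown(C)) [no-op]: towers=[A/B; C/D; F/E] holding=-
step 4 (unstack(B, A)): towers=[A; C/D; F/E] holding=B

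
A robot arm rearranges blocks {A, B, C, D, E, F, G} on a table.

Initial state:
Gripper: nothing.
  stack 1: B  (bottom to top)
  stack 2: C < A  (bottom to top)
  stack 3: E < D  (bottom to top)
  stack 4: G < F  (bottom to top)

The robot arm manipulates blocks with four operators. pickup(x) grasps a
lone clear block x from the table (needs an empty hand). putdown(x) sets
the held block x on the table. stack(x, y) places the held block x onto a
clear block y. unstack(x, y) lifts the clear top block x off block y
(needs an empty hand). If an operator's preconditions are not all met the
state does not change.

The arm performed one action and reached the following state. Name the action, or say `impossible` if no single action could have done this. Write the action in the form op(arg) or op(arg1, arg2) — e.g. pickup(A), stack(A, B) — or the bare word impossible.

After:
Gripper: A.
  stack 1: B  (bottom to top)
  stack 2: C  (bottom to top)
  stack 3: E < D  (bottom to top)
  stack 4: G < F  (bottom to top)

unstack(A, C)

target: towers=[B; C; E/D; G/F] holding=A
         pickup(B) → towers=[C/A; E/D; G/F] holding=B
     unstack(F, G) → towers=[B; C/A; E/D; G] holding=F
     unstack(D, E) → towers=[B; C/A; E; G/F] holding=D
     unstack(A, C) → towers=[B; C; E/D; G/F] holding=A  ← match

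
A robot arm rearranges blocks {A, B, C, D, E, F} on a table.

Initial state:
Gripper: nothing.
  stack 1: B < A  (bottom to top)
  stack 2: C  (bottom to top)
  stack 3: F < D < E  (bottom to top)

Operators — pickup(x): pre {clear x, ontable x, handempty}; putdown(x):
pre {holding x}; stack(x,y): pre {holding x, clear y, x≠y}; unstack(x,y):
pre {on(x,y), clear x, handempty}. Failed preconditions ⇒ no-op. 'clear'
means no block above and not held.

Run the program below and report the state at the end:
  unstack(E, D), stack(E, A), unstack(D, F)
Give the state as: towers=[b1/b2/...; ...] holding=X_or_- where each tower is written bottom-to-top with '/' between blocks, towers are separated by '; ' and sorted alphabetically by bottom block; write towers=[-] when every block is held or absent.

step 1 (unstack(E, D)): towers=[B/A; C; F/D] holding=E
step 2 (stack(E, A)): towers=[B/A/E; C; F/D] holding=-
step 3 (unstack(D, F)): towers=[B/A/E; C; F] holding=D

towers=[B/A/E; C; F] holding=D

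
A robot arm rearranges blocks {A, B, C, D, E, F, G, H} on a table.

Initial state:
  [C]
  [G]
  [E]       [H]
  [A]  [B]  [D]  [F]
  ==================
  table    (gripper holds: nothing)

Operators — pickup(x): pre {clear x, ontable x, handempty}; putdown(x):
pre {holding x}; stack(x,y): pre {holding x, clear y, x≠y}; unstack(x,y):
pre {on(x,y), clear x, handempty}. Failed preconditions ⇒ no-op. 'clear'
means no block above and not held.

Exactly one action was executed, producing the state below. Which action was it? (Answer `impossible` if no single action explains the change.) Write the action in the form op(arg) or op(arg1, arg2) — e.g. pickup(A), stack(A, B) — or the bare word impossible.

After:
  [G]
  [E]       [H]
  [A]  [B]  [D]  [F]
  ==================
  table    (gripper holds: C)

unstack(C, G)

target: towers=[A/E/G; B; D/H; F] holding=C
     unstack(H, D) → towers=[A/E/G/C; B; D; F] holding=H
         pickup(B) → towers=[A/E/G/C; D/H; F] holding=B
         pickup(F) → towers=[A/E/G/C; B; D/H] holding=F
     unstack(C, G) → towers=[A/E/G; B; D/H; F] holding=C  ← match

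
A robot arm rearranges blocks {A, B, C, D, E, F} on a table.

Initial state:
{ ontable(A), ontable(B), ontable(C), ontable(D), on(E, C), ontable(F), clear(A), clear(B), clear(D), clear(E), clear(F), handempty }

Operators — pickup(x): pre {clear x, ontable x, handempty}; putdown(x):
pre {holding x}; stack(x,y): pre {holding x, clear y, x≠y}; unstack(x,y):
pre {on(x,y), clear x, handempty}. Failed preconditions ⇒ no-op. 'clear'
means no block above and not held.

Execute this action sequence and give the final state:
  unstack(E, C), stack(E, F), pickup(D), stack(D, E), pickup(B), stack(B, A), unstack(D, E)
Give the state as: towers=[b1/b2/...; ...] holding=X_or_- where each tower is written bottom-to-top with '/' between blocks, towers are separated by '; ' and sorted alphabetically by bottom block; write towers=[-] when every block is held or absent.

towers=[A/B; C; F/E] holding=D

step 1 (unstack(E, C)): towers=[A; B; C; D; F] holding=E
step 2 (stack(E, F)): towers=[A; B; C; D; F/E] holding=-
step 3 (pickup(D)): towers=[A; B; C; F/E] holding=D
step 4 (stack(D, E)): towers=[A; B; C; F/E/D] holding=-
step 5 (pickup(B)): towers=[A; C; F/E/D] holding=B
step 6 (stack(B, A)): towers=[A/B; C; F/E/D] holding=-
step 7 (unstack(D, E)): towers=[A/B; C; F/E] holding=D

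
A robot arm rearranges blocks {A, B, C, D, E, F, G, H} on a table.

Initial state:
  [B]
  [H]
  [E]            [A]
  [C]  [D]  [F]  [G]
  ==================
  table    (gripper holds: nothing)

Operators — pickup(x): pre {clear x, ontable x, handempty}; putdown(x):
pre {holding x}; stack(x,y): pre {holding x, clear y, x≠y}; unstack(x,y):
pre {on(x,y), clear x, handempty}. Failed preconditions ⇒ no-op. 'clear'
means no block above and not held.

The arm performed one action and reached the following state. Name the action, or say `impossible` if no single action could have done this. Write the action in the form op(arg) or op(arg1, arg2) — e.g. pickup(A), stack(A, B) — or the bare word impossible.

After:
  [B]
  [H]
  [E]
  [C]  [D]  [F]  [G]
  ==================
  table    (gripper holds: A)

unstack(A, G)

target: towers=[C/E/H/B; D; F; G] holding=A
     unstack(A, G) → towers=[C/E/H/B; D; F; G] holding=A  ← match
     unstack(B, H) → towers=[C/E/H; D; F; G/A] holding=B
         pickup(F) → towers=[C/E/H/B; D; G/A] holding=F
         pickup(D) → towers=[C/E/H/B; F; G/A] holding=D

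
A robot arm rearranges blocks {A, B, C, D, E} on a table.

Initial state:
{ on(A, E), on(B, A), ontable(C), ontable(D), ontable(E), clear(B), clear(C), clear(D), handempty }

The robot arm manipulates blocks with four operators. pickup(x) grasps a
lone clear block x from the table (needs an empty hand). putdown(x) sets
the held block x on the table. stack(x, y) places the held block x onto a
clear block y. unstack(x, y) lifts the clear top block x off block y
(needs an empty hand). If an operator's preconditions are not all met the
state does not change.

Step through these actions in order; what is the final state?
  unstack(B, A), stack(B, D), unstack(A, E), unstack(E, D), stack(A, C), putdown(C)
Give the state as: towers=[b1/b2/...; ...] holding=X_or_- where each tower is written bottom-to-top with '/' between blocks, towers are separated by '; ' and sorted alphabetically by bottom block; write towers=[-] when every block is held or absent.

step 1 (unstack(B, A)): towers=[C; D; E/A] holding=B
step 2 (stack(B, D)): towers=[C; D/B; E/A] holding=-
step 3 (unstack(A, E)): towers=[C; D/B; E] holding=A
step 4 (unstack(E, D)) [no-op]: towers=[C; D/B; E] holding=A
step 5 (stack(A, C)): towers=[C/A; D/B; E] holding=-
step 6 (putdown(C)) [no-op]: towers=[C/A; D/B; E] holding=-

towers=[C/A; D/B; E] holding=-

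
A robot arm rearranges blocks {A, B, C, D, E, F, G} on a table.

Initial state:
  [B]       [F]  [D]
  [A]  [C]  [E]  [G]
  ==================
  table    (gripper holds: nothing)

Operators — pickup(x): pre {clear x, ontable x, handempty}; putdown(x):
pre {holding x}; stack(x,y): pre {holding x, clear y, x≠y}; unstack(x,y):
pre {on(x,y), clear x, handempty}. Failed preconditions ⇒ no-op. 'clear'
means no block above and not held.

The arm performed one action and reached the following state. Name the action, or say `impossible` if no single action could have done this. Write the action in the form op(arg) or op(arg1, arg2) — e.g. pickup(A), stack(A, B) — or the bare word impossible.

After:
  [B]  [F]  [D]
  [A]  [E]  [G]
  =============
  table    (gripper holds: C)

target: towers=[A/B; E/F; G/D] holding=C
     unstack(B, A) → towers=[A; C; E/F; G/D] holding=B
     unstack(F, E) → towers=[A/B; C; E; G/D] holding=F
     unstack(D, G) → towers=[A/B; C; E/F; G] holding=D
         pickup(C) → towers=[A/B; E/F; G/D] holding=C  ← match

pickup(C)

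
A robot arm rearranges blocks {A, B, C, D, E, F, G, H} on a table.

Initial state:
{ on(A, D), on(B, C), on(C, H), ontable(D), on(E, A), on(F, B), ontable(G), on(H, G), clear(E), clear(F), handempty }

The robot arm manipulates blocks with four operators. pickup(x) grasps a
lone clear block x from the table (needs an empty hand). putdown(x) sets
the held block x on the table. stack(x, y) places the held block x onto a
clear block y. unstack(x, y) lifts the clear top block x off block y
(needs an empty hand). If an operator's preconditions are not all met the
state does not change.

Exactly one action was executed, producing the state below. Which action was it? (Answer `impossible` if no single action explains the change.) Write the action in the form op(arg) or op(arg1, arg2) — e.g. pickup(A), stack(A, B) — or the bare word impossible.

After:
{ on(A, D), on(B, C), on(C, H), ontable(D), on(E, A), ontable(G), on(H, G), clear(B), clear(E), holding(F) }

unstack(F, B)

target: towers=[D/A/E; G/H/C/B] holding=F
     unstack(E, A) → towers=[D/A; G/H/C/B/F] holding=E
     unstack(F, B) → towers=[D/A/E; G/H/C/B] holding=F  ← match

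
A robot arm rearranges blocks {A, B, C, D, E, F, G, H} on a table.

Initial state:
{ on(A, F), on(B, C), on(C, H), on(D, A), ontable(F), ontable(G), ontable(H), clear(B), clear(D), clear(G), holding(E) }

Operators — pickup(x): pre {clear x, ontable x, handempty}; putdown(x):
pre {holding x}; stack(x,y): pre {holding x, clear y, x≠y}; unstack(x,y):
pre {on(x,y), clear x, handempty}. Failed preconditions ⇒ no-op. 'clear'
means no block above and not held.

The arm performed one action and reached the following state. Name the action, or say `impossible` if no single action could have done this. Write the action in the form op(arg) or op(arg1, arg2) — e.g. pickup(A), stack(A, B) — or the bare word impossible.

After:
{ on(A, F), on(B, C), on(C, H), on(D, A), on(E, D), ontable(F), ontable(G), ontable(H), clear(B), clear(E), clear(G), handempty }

target: towers=[F/A/D/E; G; H/C/B] holding=-
        putdown(E) → towers=[E; F/A/D; G; H/C/B] holding=-
       stack(E, G) → towers=[F/A/D; G/E; H/C/B] holding=-
       stack(E, B) → towers=[F/A/D; G; H/C/B/E] holding=-
       stack(E, D) → towers=[F/A/D/E; G; H/C/B] holding=-  ← match

stack(E, D)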